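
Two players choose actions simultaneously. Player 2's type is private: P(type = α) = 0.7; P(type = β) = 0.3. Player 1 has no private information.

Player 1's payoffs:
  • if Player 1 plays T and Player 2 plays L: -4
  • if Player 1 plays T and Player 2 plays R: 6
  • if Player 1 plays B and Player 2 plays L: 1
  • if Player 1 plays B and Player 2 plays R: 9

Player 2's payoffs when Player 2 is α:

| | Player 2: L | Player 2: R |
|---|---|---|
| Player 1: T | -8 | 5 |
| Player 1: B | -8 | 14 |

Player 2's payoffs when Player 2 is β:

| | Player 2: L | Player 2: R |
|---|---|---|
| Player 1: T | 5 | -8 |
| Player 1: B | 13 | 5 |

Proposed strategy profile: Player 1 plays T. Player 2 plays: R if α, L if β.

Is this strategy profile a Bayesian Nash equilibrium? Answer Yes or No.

No

A profile is a BNE iff every type of every player is best-responding given beliefs about the other side.
Player 1 plays T: E[T] = 0.7·(6) + 0.3·(-4) = 3; E[B] = 6.6. Not best-responding. ✗
Player 2 (type α), facing T: L gives -8, R gives 5. Proposed R is best. ✓
Player 2 (type β), facing T: L gives 5, R gives -8. Proposed L is best. ✓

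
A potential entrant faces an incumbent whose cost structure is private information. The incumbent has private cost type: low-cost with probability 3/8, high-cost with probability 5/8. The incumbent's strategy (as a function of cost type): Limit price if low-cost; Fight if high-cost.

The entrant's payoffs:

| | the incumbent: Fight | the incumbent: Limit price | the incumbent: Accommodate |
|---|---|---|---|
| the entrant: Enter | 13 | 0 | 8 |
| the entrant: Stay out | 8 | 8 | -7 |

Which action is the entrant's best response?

Enter

E[Enter] = 3/8·(0) + 5/8·(13) = 65/8
E[Stay out] = 3/8·(8) + 5/8·(8) = 8
Best response: Enter (65/8 is the largest).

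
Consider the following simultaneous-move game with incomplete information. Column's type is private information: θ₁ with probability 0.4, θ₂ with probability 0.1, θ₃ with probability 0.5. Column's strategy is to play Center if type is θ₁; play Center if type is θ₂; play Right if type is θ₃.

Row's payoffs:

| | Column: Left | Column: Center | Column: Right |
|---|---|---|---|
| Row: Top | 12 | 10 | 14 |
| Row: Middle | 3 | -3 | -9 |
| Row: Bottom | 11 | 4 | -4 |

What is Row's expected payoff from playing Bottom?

E[Bottom] = 0.4·4 + 0.1·4 + 0.5·(-4) = 1.6 + 0.4 + (-2) = 0

0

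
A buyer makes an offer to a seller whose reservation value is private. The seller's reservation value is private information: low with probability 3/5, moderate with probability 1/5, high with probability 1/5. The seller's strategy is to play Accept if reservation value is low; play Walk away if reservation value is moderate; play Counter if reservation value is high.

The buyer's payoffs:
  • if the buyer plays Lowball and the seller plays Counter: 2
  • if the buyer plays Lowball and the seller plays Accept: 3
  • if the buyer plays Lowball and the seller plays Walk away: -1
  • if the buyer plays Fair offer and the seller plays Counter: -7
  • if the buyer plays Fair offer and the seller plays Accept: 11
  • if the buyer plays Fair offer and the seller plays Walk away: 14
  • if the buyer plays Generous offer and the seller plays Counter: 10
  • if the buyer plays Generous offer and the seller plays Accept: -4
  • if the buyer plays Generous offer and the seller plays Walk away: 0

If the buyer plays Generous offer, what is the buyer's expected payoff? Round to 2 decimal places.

Take the expectation over the seller's reservation value, weighting each type's action by its prior probability.
E[Generous offer] = 3/5·(-4) + 1/5·0 + 1/5·10 = (-12/5) + 0 + 2 = -2/5

-0.40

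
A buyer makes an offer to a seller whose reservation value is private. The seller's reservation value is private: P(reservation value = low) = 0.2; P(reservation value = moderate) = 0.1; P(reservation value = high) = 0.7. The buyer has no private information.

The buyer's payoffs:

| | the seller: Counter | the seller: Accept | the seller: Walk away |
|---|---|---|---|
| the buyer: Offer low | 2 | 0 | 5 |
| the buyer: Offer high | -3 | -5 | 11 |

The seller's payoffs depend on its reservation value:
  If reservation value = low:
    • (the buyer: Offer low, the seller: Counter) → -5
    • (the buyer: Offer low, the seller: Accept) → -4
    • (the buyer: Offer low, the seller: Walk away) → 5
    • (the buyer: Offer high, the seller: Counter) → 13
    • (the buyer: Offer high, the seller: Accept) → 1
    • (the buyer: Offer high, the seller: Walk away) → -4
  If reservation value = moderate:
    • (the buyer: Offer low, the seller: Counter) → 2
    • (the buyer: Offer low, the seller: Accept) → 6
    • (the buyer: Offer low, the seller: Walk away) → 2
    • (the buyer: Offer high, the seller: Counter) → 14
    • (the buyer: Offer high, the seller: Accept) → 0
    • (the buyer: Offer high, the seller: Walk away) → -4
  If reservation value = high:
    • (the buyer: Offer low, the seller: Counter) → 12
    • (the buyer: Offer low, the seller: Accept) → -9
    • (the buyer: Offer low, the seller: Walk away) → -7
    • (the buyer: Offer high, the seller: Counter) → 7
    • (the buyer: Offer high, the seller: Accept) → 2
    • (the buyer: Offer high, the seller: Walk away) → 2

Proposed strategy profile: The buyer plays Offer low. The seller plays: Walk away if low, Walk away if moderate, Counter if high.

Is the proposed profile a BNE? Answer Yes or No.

A profile is a BNE iff every type of every player is best-responding given beliefs about the other side.
The buyer plays Offer low: E[Offer low] = 0.2·(5) + 0.1·(5) + 0.7·(2) = 2.9; E[Offer high] = 1.2. Best-responding. ✓
The seller (reservation value low), facing Offer low: Counter gives -5, Accept gives -4, Walk away gives 5. Proposed Walk away is best. ✓
The seller (reservation value moderate), facing Offer low: Counter gives 2, Accept gives 6, Walk away gives 2. Proposed Walk away is not best — profitable deviation exists. ✗
The seller (reservation value high), facing Offer low: Counter gives 12, Accept gives -9, Walk away gives -7. Proposed Counter is best. ✓

No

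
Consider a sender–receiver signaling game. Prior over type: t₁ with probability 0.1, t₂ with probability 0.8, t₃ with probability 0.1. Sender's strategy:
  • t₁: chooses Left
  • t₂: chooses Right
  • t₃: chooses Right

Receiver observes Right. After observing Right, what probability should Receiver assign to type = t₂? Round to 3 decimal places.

P(Right) = 0.1·0 + 0.8·1 + 0.1·1 = 0.9
P(t₂ | Right) = (0.8·1) / 0.9 = 0.8 / 0.9 = 0.888889

0.889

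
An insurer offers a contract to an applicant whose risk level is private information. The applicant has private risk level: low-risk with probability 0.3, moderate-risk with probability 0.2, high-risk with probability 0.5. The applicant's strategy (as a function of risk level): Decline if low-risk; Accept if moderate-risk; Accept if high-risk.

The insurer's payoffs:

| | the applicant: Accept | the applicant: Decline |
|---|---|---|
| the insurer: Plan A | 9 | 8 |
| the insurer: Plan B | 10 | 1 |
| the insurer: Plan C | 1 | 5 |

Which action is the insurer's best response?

Plan A

E[Plan A] = 0.3·(8) + 0.2·(9) + 0.5·(9) = 8.7
E[Plan B] = 0.3·(1) + 0.2·(10) + 0.5·(10) = 7.3
E[Plan C] = 0.3·(5) + 0.2·(1) + 0.5·(1) = 2.2
Best response: Plan A (8.7 is the largest).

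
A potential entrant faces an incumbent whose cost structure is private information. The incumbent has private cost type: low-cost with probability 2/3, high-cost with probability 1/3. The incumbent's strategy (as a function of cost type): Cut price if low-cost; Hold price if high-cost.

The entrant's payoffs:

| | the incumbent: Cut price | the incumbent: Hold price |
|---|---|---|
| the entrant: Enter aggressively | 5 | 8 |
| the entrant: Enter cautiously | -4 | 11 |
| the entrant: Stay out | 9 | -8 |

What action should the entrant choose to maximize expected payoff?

Enter aggressively

E[Enter aggressively] = 2/3·(5) + 1/3·(8) = 6
E[Enter cautiously] = 2/3·(-4) + 1/3·(11) = 1
E[Stay out] = 2/3·(9) + 1/3·(-8) = 10/3
Best response: Enter aggressively (6 is the largest).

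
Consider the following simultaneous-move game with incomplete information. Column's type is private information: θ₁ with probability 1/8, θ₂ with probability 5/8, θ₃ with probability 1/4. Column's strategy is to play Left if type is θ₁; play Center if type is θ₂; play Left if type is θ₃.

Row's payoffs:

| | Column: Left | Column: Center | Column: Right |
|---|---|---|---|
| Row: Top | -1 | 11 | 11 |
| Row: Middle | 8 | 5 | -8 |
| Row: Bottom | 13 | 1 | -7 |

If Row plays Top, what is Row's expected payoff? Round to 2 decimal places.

6.50

E[Top] = 1/8·(-1) + 5/8·11 + 1/4·(-1) = (-1/8) + 55/8 + (-1/4) = 13/2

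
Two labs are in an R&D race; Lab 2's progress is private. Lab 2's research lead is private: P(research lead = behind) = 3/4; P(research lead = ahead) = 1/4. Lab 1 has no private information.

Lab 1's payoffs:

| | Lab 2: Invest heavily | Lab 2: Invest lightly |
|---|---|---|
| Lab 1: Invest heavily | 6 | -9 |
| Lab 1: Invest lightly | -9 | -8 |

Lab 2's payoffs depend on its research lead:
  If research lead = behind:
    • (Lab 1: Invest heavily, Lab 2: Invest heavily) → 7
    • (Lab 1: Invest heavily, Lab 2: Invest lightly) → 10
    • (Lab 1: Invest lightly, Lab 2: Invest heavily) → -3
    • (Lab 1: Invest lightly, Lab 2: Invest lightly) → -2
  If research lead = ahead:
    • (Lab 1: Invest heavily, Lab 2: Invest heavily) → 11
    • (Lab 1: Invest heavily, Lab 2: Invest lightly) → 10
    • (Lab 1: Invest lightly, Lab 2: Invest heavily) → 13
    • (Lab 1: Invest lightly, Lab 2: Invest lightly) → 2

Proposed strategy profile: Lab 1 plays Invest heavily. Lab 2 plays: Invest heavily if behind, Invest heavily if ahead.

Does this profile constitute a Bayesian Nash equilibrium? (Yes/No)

Lab 1 plays Invest heavily: E[Invest heavily] = 3/4·(6) + 1/4·(6) = 6; E[Invest lightly] = -9. Best-responding. ✓
Lab 2 (research lead behind), facing Invest heavily: Invest heavily gives 7, Invest lightly gives 10. Proposed Invest heavily is not best — profitable deviation exists. ✗
Lab 2 (research lead ahead), facing Invest heavily: Invest heavily gives 11, Invest lightly gives 10. Proposed Invest heavily is best. ✓

No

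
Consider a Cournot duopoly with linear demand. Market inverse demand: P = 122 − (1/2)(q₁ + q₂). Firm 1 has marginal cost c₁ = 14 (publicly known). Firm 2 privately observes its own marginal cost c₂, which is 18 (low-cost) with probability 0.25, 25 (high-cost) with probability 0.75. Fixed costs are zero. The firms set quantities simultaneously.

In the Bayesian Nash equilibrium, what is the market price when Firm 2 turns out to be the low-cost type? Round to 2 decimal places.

Type-c best response for Firm 2: q₂(c) = (122 − c) − q₁/2.
Firm 1 maximizes expected profit; its first-order condition is 122 − q₁ − (1/2)E[q₂] − 14 = 0.
Substituting E[q₂] and solving: E[c₂] = 23.25, so q₁ = (122 − 2·14 + 23.25)/(3/2) = 78.1667.
q₂(low-cost) = 64.9167, so P = 122 − (1/2)·(78.1667 + 64.9167) = 50.4583.

50.46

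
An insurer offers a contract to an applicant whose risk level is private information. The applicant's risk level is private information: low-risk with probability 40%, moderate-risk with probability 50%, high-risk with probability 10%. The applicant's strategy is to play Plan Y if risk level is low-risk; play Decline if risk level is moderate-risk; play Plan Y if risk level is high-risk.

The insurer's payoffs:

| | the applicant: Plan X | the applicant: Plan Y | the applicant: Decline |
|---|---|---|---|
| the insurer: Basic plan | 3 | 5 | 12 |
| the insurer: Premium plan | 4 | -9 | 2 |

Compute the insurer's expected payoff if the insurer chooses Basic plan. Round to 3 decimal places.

8.500

E[Basic plan] = 0.4·5 + 0.5·12 + 0.1·5 = 2 + 6 + 0.5 = 8.5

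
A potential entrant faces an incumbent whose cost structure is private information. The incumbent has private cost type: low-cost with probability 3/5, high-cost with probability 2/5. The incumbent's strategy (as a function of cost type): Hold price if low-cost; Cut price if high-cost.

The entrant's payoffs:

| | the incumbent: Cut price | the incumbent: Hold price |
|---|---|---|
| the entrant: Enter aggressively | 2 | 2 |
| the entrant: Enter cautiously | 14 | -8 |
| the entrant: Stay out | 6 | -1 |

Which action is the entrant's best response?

Enter aggressively

E[Enter aggressively] = 3/5·(2) + 2/5·(2) = 2
E[Enter cautiously] = 3/5·(-8) + 2/5·(14) = 4/5
E[Stay out] = 3/5·(-1) + 2/5·(6) = 9/5
Best response: Enter aggressively (2 is the largest).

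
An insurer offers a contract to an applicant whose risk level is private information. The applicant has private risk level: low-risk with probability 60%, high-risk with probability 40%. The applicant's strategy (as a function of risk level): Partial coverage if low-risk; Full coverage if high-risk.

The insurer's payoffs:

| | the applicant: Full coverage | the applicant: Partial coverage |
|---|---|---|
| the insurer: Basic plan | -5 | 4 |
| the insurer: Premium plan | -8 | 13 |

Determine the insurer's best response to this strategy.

Premium plan

Compute the insurer's expected payoff for each action, taking the expectation over the applicant's type.
E[Basic plan] = 0.6·(4) + 0.4·(-5) = 0.4
E[Premium plan] = 0.6·(13) + 0.4·(-8) = 4.6
Best response: Premium plan (4.6 is the largest).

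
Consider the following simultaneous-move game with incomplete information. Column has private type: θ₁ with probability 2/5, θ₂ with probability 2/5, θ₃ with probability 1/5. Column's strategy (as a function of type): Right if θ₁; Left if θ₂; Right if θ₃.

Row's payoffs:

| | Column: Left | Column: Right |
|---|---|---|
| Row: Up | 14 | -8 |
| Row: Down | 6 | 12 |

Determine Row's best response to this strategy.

E[Up] = 2/5·(-8) + 2/5·(14) + 1/5·(-8) = 4/5
E[Down] = 2/5·(12) + 2/5·(6) + 1/5·(12) = 48/5
Best response: Down (48/5 is the largest).

Down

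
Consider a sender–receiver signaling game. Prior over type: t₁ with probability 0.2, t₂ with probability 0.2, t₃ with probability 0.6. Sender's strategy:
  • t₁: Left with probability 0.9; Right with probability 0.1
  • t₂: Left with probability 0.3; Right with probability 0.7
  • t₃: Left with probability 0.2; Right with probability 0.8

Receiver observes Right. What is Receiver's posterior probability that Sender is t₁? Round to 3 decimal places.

0.031

Apply Bayes' rule using the sender's strategy as the likelihood.
P(Right) = 0.2·0.1 + 0.2·0.7 + 0.6·0.8 = 0.64
P(t₁ | Right) = (0.2·0.1) / 0.64 = 0.02 / 0.64 = 0.03125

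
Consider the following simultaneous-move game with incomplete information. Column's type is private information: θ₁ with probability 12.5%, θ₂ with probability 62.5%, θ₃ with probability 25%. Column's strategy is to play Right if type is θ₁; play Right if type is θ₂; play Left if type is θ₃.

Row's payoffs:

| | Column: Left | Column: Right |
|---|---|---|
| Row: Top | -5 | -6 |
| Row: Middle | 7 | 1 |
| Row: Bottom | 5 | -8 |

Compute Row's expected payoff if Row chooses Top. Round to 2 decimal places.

E[Top] = 0.125·(-6) + 0.625·(-6) + 0.25·(-5) = (-0.75) + (-3.75) + (-1.25) = -5.75

-5.75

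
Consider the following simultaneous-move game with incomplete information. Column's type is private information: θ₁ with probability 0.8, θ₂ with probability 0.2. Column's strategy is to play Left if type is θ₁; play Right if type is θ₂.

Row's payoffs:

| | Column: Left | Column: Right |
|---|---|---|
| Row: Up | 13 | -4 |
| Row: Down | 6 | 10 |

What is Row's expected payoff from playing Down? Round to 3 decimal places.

6.800

E[Down] = 0.8·6 + 0.2·10 = 4.8 + 2 = 6.8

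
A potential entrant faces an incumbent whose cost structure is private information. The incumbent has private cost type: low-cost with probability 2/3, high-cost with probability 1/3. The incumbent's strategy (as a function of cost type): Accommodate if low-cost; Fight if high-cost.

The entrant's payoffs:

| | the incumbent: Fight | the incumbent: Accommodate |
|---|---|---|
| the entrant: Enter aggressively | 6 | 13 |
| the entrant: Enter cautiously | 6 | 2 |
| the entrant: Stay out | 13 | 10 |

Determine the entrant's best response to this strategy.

Stay out

E[Enter aggressively] = 2/3·(13) + 1/3·(6) = 32/3
E[Enter cautiously] = 2/3·(2) + 1/3·(6) = 10/3
E[Stay out] = 2/3·(10) + 1/3·(13) = 11
Best response: Stay out (11 is the largest).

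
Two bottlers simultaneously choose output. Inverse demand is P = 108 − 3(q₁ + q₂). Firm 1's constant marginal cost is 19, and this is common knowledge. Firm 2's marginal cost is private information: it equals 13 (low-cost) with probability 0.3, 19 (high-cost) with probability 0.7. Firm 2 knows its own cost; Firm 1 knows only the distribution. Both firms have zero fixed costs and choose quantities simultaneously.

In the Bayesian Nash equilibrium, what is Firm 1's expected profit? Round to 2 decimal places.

281.62

Type-c best response for Firm 2: q₂(c) = (108 − c)/6 − q₁/2.
Firm 1 maximizes expected profit; its first-order condition is 108 − 6q₁ − 3E[q₂] − 19 = 0.
Substituting E[q₂] and solving: E[c₂] = 17.2, so q₁ = (108 − 2·19 + 17.2)/9 = 9.68889.
E[P] = 108 − 3·(q₁ + E[q₂]) = 48.0667; Firm 1's expected profit = (E[P] − 19)·q₁ = (48.0667 − 19)·9.68889 = 281.624.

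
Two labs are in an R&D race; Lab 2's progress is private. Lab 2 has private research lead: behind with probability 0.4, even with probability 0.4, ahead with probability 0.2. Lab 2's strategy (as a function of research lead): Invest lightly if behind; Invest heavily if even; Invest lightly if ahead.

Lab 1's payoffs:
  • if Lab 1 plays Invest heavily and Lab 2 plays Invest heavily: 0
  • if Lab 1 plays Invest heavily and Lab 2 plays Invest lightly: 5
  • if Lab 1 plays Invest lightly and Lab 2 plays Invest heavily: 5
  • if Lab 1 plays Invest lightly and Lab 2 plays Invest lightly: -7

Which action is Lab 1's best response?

E[Invest heavily] = 0.4·(5) + 0.4·(0) + 0.2·(5) = 3
E[Invest lightly] = 0.4·(-7) + 0.4·(5) + 0.2·(-7) = -2.2
Best response: Invest heavily (3 is the largest).

Invest heavily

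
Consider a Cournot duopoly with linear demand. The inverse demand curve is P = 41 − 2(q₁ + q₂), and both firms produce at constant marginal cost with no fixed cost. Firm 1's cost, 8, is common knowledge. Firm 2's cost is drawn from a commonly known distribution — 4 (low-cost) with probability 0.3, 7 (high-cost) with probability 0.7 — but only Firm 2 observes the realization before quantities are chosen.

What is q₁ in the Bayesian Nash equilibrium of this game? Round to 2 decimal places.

Firm 2 with cost c maximizes (41 − 2(q₁+q₂) − c)·q₂, giving q₂(c) = (41 − c − 2q₁)/4.
E[c₂] = 0.3·4 + 0.7·7 = 6.1
Firm 1's FOC against E[q₂] yields q₁ = (41 − 2·8 + E[c₂])/6 = (41 − 16 + 6.1)/6 = 5.18333.

5.18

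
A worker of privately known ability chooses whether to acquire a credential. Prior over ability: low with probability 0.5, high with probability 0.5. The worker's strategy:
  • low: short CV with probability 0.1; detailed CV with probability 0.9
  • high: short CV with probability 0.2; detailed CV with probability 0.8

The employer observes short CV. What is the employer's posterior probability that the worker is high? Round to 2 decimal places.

0.67

Apply Bayes' rule using the sender's strategy as the likelihood.
P(short CV) = 0.5·0.1 + 0.5·0.2 = 0.15
P(high | short CV) = (0.5·0.2) / 0.15 = 0.1 / 0.15 = 0.666667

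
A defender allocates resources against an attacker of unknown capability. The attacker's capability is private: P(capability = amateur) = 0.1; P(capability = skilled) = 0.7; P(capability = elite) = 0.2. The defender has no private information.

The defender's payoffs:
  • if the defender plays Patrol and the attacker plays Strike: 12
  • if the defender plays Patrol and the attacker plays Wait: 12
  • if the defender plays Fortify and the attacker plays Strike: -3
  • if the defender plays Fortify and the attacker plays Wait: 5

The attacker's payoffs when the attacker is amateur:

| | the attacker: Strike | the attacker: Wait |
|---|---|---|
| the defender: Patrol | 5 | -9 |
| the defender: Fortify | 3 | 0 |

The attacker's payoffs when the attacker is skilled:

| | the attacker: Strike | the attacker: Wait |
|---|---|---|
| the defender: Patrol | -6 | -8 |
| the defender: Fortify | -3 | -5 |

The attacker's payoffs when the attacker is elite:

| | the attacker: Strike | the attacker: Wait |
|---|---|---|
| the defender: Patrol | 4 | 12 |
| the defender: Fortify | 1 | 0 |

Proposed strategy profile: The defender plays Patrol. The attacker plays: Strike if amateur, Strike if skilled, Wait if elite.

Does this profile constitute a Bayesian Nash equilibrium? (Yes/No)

The defender plays Patrol: E[Patrol] = 0.1·(12) + 0.7·(12) + 0.2·(12) = 12; E[Fortify] = -1.4. Best-responding. ✓
The attacker (capability amateur), facing Patrol: Strike gives 5, Wait gives -9. Proposed Strike is best. ✓
The attacker (capability skilled), facing Patrol: Strike gives -6, Wait gives -8. Proposed Strike is best. ✓
The attacker (capability elite), facing Patrol: Strike gives 4, Wait gives 12. Proposed Wait is best. ✓

Yes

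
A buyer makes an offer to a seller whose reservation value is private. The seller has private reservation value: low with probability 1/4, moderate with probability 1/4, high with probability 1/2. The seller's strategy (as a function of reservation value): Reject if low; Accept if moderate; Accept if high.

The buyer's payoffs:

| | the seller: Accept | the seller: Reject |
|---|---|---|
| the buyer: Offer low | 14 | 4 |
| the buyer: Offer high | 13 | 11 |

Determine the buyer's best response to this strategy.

E[Offer low] = 1/4·(4) + 1/4·(14) + 1/2·(14) = 23/2
E[Offer high] = 1/4·(11) + 1/4·(13) + 1/2·(13) = 25/2
Best response: Offer high (25/2 is the largest).

Offer high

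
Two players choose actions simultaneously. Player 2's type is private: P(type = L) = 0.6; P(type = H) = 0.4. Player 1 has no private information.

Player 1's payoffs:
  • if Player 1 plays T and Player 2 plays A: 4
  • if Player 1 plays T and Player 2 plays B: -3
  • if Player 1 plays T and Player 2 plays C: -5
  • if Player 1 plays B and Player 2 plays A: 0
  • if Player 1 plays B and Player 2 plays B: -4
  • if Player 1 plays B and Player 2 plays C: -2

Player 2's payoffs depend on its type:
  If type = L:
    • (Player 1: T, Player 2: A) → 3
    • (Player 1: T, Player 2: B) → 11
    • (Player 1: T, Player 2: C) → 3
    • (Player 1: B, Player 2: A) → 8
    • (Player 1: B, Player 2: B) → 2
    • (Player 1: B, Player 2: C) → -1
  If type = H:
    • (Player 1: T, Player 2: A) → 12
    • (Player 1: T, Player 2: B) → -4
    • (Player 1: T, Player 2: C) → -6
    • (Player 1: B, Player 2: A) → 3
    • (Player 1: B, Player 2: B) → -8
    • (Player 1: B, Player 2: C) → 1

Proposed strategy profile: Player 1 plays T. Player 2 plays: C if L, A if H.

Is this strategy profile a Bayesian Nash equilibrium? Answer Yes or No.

Player 1 plays T: E[T] = 0.6·(-5) + 0.4·(4) = -1.4; E[B] = -1.2. Not best-responding. ✗
Player 2 (type L), facing T: A gives 3, B gives 11, C gives 3. Proposed C is not best — profitable deviation exists. ✗
Player 2 (type H), facing T: A gives 12, B gives -4, C gives -6. Proposed A is best. ✓

No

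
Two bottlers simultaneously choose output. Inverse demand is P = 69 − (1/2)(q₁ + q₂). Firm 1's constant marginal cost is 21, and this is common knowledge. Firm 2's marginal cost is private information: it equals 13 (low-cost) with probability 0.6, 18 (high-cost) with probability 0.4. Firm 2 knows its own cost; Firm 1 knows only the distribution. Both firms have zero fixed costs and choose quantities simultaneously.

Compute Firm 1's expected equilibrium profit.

Each type of Firm 2 best-responds to q₁; Firm 1 best-responds to the expected q₂ over Firm 2's types.
Firm 2 with cost c maximizes (69 − (1/2)(q₁+q₂) − c)·q₂, giving q₂(c) = (69 − c − (1/2)q₁).
E[c₂] = 0.6·13 + 0.4·18 = 15
Firm 1's FOC against E[q₂] yields q₁ = (69 − 2·21 + E[c₂])/(3/2) = (69 − 42 + 15)/(3/2) = 28.
E[P] = 69 − (1/2)·(q₁ + E[q₂]) = 35; Firm 1's expected profit = (E[P] − 21)·q₁ = (35 − 21)·28 = 392.

392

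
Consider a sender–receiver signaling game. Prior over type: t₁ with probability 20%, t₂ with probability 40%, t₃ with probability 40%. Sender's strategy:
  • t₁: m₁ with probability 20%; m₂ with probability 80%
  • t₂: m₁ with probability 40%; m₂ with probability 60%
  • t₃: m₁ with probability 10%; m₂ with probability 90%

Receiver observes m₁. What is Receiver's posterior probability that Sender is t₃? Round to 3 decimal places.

P(m₁) = 0.2·0.2 + 0.4·0.4 + 0.4·0.1 = 0.24
P(t₃ | m₁) = (0.4·0.1) / 0.24 = 0.04 / 0.24 = 0.166667

0.167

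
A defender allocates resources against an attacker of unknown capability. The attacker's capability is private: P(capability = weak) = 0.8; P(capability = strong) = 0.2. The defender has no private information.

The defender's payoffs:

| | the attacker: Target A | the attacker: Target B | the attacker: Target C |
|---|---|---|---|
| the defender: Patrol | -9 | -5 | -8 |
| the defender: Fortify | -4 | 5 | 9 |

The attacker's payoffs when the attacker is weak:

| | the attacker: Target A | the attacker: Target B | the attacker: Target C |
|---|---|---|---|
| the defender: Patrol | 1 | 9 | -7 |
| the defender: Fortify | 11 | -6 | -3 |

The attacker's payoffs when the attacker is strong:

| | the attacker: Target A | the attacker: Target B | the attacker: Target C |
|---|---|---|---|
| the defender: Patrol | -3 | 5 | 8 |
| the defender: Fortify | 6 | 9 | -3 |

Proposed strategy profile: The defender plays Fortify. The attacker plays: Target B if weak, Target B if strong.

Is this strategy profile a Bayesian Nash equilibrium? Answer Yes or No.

No

The defender plays Fortify: E[Fortify] = 0.8·(5) + 0.2·(5) = 5; E[Patrol] = -5. Best-responding. ✓
The attacker (capability weak), facing Fortify: Target A gives 11, Target B gives -6, Target C gives -3. Proposed Target B is not best — profitable deviation exists. ✗
The attacker (capability strong), facing Fortify: Target A gives 6, Target B gives 9, Target C gives -3. Proposed Target B is best. ✓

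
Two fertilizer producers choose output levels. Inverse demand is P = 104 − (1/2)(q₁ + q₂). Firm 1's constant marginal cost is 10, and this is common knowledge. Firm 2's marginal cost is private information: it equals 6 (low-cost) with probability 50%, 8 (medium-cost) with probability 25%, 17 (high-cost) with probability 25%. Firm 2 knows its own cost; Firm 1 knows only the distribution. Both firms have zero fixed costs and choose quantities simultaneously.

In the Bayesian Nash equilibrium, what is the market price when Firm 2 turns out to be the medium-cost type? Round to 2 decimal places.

40.46

Firm 2 with cost c maximizes (104 − (1/2)(q₁+q₂) − c)·q₂, giving q₂(c) = (104 − c − (1/2)q₁).
E[c₂] = 0.5·6 + 0.25·8 + 0.25·17 = 9.25
Firm 1's FOC against E[q₂] yields q₁ = (104 − 2·10 + E[c₂])/(3/2) = (104 − 20 + 9.25)/(3/2) = 62.1667.
q₂(medium-cost) = 64.9167, so P = 104 − (1/2)·(62.1667 + 64.9167) = 40.4583.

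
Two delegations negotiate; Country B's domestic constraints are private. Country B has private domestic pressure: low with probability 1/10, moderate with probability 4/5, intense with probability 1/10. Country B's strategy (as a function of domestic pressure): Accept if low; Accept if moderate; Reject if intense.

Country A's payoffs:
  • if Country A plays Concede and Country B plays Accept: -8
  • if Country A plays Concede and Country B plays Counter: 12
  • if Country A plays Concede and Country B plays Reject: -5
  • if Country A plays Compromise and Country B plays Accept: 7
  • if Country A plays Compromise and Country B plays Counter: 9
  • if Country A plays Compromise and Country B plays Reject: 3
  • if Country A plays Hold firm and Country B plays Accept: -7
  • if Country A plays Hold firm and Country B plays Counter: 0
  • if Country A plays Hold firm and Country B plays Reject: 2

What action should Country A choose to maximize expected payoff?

E[Concede] = 1/10·(-8) + 4/5·(-8) + 1/10·(-5) = -77/10
E[Compromise] = 1/10·(7) + 4/5·(7) + 1/10·(3) = 33/5
E[Hold firm] = 1/10·(-7) + 4/5·(-7) + 1/10·(2) = -61/10
Best response: Compromise (33/5 is the largest).

Compromise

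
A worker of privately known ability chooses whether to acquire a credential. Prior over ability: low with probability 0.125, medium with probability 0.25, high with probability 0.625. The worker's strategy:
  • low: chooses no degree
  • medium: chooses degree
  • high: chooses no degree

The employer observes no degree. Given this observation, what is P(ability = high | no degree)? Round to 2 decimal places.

P(no degree) = 0.125·1 + 0.25·0 + 0.625·1 = 0.75
P(high | no degree) = (0.625·1) / 0.75 = 0.625 / 0.75 = 0.833333

0.83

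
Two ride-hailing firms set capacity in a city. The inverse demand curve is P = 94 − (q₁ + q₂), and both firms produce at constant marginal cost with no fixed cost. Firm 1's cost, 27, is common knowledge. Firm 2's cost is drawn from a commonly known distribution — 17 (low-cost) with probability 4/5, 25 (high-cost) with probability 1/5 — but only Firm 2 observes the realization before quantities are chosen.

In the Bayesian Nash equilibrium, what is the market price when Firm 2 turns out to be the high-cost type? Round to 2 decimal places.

Each type of Firm 2 best-responds to q₁; Firm 1 best-responds to the expected q₂ over Firm 2's types.
Firm 2 with cost c maximizes (94 − (q₁+q₂) − c)·q₂, giving q₂(c) = (94 − c − q₁)/2.
E[c₂] = 4/5·17 + 1/5·25 = 18.6
Firm 1's FOC against E[q₂] yields q₁ = (94 − 2·27 + E[c₂])/3 = (94 − 54 + 18.6)/3 = 19.5333.
q₂(high-cost) = 24.7333, so P = 94 − (19.5333 + 24.7333) = 49.7333.

49.73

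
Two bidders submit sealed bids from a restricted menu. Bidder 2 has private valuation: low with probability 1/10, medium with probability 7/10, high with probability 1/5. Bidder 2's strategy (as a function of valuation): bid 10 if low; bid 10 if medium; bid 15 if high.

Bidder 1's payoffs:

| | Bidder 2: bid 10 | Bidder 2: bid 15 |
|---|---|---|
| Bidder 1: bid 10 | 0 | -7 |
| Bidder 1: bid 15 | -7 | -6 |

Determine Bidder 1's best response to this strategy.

bid 10

E[bid 10] = 1/10·(0) + 7/10·(0) + 1/5·(-7) = -7/5
E[bid 15] = 1/10·(-7) + 7/10·(-7) + 1/5·(-6) = -34/5
Best response: bid 10 (-7/5 is the largest).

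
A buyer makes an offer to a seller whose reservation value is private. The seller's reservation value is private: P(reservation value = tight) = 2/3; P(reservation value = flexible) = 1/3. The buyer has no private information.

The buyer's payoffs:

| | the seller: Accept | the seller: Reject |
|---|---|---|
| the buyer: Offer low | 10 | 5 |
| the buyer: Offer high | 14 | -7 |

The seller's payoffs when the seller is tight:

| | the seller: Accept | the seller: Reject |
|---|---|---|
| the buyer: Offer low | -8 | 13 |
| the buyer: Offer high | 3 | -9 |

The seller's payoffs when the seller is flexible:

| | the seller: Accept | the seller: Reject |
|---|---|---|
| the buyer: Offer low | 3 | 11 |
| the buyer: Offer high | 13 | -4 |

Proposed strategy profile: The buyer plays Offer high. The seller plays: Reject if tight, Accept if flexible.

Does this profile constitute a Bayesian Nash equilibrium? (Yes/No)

The buyer plays Offer high: E[Offer high] = 2/3·(-7) + 1/3·(14) = 0; E[Offer low] = 20/3. Not best-responding. ✗
The seller (reservation value tight), facing Offer high: Accept gives 3, Reject gives -9. Proposed Reject is not best — profitable deviation exists. ✗
The seller (reservation value flexible), facing Offer high: Accept gives 13, Reject gives -4. Proposed Accept is best. ✓

No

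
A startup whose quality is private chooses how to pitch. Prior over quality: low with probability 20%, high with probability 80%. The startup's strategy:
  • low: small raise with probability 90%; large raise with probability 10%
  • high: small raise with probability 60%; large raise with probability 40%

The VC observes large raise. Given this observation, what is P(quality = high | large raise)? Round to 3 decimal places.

0.941

P(large raise) = 0.2·0.1 + 0.8·0.4 = 0.34
P(high | large raise) = (0.8·0.4) / 0.34 = 0.32 / 0.34 = 0.941176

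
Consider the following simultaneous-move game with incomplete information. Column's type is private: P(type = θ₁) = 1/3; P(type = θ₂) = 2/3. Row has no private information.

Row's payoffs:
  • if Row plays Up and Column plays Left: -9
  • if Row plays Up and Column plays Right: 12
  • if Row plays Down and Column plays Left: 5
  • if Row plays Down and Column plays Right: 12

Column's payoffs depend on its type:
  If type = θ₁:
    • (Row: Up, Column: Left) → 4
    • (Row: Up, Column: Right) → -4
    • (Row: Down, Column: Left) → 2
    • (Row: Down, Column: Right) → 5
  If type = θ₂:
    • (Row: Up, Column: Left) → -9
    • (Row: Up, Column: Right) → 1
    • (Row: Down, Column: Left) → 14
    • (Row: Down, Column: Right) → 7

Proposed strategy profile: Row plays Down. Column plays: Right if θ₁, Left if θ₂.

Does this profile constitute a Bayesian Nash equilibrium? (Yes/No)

Yes

Row plays Down: E[Down] = 1/3·(12) + 2/3·(5) = 22/3; E[Up] = -2. Best-responding. ✓
Column (type θ₁), facing Down: Left gives 2, Right gives 5. Proposed Right is best. ✓
Column (type θ₂), facing Down: Left gives 14, Right gives 7. Proposed Left is best. ✓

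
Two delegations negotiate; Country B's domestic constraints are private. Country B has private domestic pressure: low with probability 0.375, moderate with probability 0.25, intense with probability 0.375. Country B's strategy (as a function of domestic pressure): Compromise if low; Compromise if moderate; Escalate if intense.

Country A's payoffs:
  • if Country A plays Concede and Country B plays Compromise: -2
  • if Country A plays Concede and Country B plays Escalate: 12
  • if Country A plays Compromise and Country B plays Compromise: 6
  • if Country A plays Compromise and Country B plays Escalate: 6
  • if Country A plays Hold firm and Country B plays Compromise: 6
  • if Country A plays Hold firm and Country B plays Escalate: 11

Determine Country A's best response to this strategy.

Compute Country A's expected payoff for each action, taking the expectation over Country B's type.
E[Concede] = 0.375·(-2) + 0.25·(-2) + 0.375·(12) = 3.25
E[Compromise] = 0.375·(6) + 0.25·(6) + 0.375·(6) = 6
E[Hold firm] = 0.375·(6) + 0.25·(6) + 0.375·(11) = 7.875
Best response: Hold firm (7.875 is the largest).

Hold firm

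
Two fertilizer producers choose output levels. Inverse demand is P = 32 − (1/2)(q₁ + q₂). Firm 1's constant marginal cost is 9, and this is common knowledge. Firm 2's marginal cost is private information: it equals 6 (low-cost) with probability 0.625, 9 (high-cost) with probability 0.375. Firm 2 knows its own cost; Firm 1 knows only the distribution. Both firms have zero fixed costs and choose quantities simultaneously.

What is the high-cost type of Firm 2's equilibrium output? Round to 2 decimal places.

Firm 2 with cost c maximizes (32 − (1/2)(q₁+q₂) − c)·q₂, giving q₂(c) = (32 − c − (1/2)q₁).
E[c₂] = 0.625·6 + 0.375·9 = 7.125
Firm 1's FOC against E[q₂] yields q₁ = (32 − 2·9 + E[c₂])/(3/2) = (32 − 18 + 7.125)/(3/2) = 14.0833.
q₂(high-cost) = (32 − 9 − (1/2)·14.0833) = 15.9583.

15.96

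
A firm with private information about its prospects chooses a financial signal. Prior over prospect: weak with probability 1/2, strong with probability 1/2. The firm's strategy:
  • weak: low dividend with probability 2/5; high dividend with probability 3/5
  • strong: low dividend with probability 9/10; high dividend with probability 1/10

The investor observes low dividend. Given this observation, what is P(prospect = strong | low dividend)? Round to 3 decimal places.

P(low dividend) = (1/2)·(2/5) + (1/2)·(9/10) = 13/20
P(strong | low dividend) = ((1/2)·(9/10)) / (13/20) = (9/20) / (13/20) = 9/13

0.692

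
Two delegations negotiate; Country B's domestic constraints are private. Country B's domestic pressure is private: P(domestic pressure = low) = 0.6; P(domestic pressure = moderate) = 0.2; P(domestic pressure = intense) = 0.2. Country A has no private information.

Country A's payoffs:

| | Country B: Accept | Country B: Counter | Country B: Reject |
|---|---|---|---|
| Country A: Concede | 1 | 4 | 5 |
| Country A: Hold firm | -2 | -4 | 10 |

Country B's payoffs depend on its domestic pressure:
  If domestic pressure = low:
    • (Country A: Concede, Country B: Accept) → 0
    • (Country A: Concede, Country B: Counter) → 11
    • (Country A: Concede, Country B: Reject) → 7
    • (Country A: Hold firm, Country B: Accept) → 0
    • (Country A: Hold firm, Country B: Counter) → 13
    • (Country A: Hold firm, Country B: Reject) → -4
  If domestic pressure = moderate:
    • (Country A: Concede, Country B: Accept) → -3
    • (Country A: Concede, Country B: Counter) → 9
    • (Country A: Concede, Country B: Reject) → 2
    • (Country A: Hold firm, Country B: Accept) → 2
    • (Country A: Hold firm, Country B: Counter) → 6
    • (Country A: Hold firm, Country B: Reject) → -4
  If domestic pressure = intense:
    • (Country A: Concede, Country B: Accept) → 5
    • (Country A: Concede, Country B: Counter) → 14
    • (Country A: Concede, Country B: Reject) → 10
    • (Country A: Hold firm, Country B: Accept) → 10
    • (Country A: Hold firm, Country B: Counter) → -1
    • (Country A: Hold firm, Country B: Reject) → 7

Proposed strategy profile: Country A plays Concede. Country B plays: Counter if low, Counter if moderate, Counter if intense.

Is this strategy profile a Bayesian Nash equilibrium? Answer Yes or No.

Yes

Country A plays Concede: E[Concede] = 0.6·(4) + 0.2·(4) + 0.2·(4) = 4; E[Hold firm] = -4. Best-responding. ✓
Country B (domestic pressure low), facing Concede: Accept gives 0, Counter gives 11, Reject gives 7. Proposed Counter is best. ✓
Country B (domestic pressure moderate), facing Concede: Accept gives -3, Counter gives 9, Reject gives 2. Proposed Counter is best. ✓
Country B (domestic pressure intense), facing Concede: Accept gives 5, Counter gives 14, Reject gives 10. Proposed Counter is best. ✓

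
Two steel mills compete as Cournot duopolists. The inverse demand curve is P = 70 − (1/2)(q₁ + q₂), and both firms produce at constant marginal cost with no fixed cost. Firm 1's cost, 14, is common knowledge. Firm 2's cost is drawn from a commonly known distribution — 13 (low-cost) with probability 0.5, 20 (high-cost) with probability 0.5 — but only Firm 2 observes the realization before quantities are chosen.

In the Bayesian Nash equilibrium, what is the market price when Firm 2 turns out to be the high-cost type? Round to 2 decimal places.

Firm 2 with cost c maximizes (70 − (1/2)(q₁+q₂) − c)·q₂, giving q₂(c) = (70 − c − (1/2)q₁).
E[c₂] = 0.5·13 + 0.5·20 = 16.5
Firm 1's FOC against E[q₂] yields q₁ = (70 − 2·14 + E[c₂])/(3/2) = (70 − 28 + 16.5)/(3/2) = 39.
q₂(high-cost) = 30.5, so P = 70 − (1/2)·(39 + 30.5) = 35.25.

35.25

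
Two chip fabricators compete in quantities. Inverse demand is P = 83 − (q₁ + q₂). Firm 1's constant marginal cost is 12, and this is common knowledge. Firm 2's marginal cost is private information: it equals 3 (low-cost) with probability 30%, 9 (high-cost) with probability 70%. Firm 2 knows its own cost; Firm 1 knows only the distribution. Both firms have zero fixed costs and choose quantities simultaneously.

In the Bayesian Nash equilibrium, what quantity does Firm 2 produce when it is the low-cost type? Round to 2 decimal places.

Each type of Firm 2 best-responds to q₁; Firm 1 best-responds to the expected q₂ over Firm 2's types.
Firm 2 with cost c maximizes (83 − (q₁+q₂) − c)·q₂, giving q₂(c) = (83 − c − q₁)/2.
E[c₂] = 0.3·3 + 0.7·9 = 7.2
Firm 1's FOC against E[q₂] yields q₁ = (83 − 2·12 + E[c₂])/3 = (83 − 24 + 7.2)/3 = 22.0667.
q₂(low-cost) = (83 − 3 − 22.0667)/2 = 28.9667.

28.97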